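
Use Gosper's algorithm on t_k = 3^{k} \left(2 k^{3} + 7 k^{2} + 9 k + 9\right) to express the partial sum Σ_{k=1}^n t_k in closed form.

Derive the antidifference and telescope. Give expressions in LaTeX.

Step 1: r(k) = 3*(2*k**3 + 13*k**2 + 29*k + 27)/(2*k**3 + 7*k**2 + 9*k + 9).
So A=3 and B=1, with C=k**3 + 7*k**2/2 + 9*k/2 + 9/2.
Key eq: (3)·f(k+1) = (1)·f(k) + (k**3 + 7*k**2/2 + 9*k/2 + 9/2).
deg f ≤ 3 (via 0,0,3).
Solve for f: f(k) = k*(k**2 - k + 3)/2 (degree 3 ≤ 3).
Certificate R = B(k−1)f/C = k*(k**2 - k + 3)/(2*k**3 + 7*k**2 + 9*k + 9) gives s_k = 3**k*k*(k**2 - k + 3).
Check: Δs_k = 3**k*(2*k**3 + 7*k**2 + 9*k + 9). ✓
Telescope: S(n) = s_(n+1) − s_(1) = 3**(n + 1)*(n**3 + 2*n**2 + 4*n + 3) − (9) = 3*3**n*n**3 + 6*3**n*n**2 + 12*3**n*n + 9*3**n - 9.

S(n) = 3 \cdot 3^{n} n^{3} + 6 \cdot 3^{n} n^{2} + 12 \cdot 3^{n} n + 9 \cdot 3^{n} - 9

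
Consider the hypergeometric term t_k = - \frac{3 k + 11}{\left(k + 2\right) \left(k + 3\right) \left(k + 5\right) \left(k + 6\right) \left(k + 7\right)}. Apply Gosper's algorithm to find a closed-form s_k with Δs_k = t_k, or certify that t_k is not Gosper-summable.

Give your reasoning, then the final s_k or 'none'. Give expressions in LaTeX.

Step 1: r(k) = (k + 2)*(k + 5)*(3*k + 14)/((k + 4)*(k + 8)*(3*k + 11)).
Factor: A=k + 2; B=k + 8; C=k**2 + 23*k/3 + 44/3.
f must satisfy (k + 2)·f(k+1) − (k + 7)·f(k) = k**2 + 23*k/3 + 44/3.
Bound: deg f ≤ 5.
Solving with deg f ≤ 5: f(k) = k*(k + 3)*(k + 4)*(k**2 + 13*k + 52)/180.
R(k) = B(k−1)·f(k)/C(k) = k*(k + 3)*(k + 7)*(k**2 + 13*k + 52)/(60*(3*k + 11)); s_k = R·t_k = k*(-k**2 - 13*k - 52)/(60*(k**3 + 13*k**2 + 52*k + 60)).
Δs = (-3*k - 11)/(k**5 + 23*k**4 + 203*k**3 + 853*k**2 + 1692*k + 1260), as required.

s_k = \frac{k \left(- k^{2} - 13 k - 52\right)}{60 \left(k^{3} + 13 k^{2} + 52 k + 60\right)}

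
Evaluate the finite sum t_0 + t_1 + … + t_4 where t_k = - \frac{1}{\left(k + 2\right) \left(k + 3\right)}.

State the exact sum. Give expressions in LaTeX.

r(k) = (k + 2)/(k + 4) after simplifying.
A = k + 2, B = k + 4, C = 1.
Key eq: (k + 2)·f(k+1) = (k + 3)·f(k) + (1).
d = 1 from the (1,1,0) case.
Solve for f: f(k) = k/2 (degree 1 ≤ 1).
R(k) = B(k−1)·f(k)/C(k) = k*(k + 3)/2; s_k = R·t_k = -k/(2*k + 4).
Check: Δs_k = -1/(k**2 + 5*k + 6). ✓
Σ_(k=0)^(4) t_k = s_(5) − s_(0) = -5/14 − (0) = -5/14.

Σ = -5/14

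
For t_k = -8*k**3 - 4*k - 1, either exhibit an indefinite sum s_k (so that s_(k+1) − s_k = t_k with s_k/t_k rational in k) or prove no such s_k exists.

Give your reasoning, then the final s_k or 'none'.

Compute t_(k+1)/t_k: get (4*k + 8*(k + 1)**3 + 5)/(8*k**3 + 4*k + 1).
Gosper form: A/B · C(k+1)/C(k) with A=1, B=1, C=k**3 + k/2 + 1/8.
f must satisfy (1)·f(k+1) − (1)·f(k) = k**3 + k/2 + 1/8.
From deg A=0, deg B=0, deg C=3: d=4.
Match coefficients ⇒ f(k) = k*(2*k**3 - 4*k**2 + 4*k - 1)/8.
Then R = B(k−1)f/C = k*(2*k**3 - 4*k**2 + 4*k - 1)/(8*k**3 + 4*k + 1), so s_k = R(k)·t_k = k*(-2*k**3 + 4*k**2 - 4*k + 1).
Check: Δs_k = -8*k**3 - 4*k - 1. ✓

s_k = k*(-2*k**3 + 4*k**2 - 4*k + 1)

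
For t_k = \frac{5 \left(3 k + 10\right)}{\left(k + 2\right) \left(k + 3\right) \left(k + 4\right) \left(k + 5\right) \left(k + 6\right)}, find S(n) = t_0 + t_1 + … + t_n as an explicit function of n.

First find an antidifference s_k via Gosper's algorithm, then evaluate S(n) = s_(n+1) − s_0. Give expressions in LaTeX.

S(n) = \frac{n^{3} + 14 n^{2} + 63 n + 50}{8 \left(n^{3} + 14 n^{2} + 63 n + 90\right)}

Ratio r(k) = (k + 2)*(3*k + 13)/((k + 7)*(3*k + 10)).
A = k + 2, B = k + 7, C = k + 10/3.
f must satisfy (k + 2)·f(k+1) − (k + 6)·f(k) = k + 10/3.
d = 4 from the (1,1,1) case.
Solve for f: f(k) = k*(k + 3)*(k**2 + 11*k + 38)/120 (degree 4 ≤ 4).
Certificate R = B(k−1)f/C = k*(k + 3)*(k + 6)*(k**2 + 11*k + 38)/(40*(3*k + 10)) gives s_k = k*(k**2 + 11*k + 38)/(8*(k**3 + 11*k**2 + 38*k + 40)).
Δs = 5*(3*k + 10)/(k**5 + 20*k**4 + 155*k**3 + 580*k**2 + 1044*k + 720), as required.
Telescope: S(n) = s_(n+1) − s_(0) = (n**3 + 14*n**2 + 63*n + 50)/(8*(n**3 + 14*n**2 + 63*n + 90)) − (0) = (n**3 + 14*n**2 + 63*n + 50)/(8*(n**3 + 14*n**2 + 63*n + 90)).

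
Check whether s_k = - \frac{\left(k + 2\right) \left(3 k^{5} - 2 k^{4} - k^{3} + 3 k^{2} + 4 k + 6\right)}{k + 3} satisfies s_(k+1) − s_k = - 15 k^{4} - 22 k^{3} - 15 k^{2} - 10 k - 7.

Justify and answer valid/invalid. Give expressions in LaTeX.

Invalid: residual \frac{12 k^{5} + 69 k^{4} + 82 k^{3} + 52 k^{2} + 33 k + 15}{k^{2} + 7 k + 12} ≠ 0.

s_(k+1) = (-3*k**6 - 22*k**5 - 60*k**4 - 81*k**3 - 68*k**2 - 55*k - 39)/(k + 4)
s_(k+1) − s_k = (-15*k**6 - 115*k**5 - 280*k**4 - 297*k**3 - 205*k**2 - 136*k - 69)/(k**2 + 7*k + 12)
(s_(k+1) − s_k) − t_k = (12*k**5 + 69*k**4 + 82*k**3 + 52*k**2 + 33*k + 15)/(k**2 + 7*k + 12)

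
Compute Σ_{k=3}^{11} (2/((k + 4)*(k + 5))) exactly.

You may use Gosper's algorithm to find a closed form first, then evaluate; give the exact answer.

Step 1: r(k) = (k + 4)/(k + 6).
So A=k + 4 and B=k + 6, with C=1.
Solve (k + 4)·f(k+1) − (k + 5)·f(k) = 1.
deg f ≤ 1 (via 1,1,0).
Coefficient equations give f(k) = k/4.
Then R = B(k−1)f/C = k*(k + 5)/4, so s_k = R(k)·t_k = k/(2*(k + 4)).
Δs = 2/(k**2 + 9*k + 20), as required.
Evaluate s at k=12 and k=3: 3/8 and 3/14; difference 9/56.

Σ = 9/56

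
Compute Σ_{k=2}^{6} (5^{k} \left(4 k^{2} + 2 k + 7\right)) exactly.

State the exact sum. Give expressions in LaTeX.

Σ = 2968675

Ratio r(k) = 5*(4*k**2 + 10*k + 13)/(4*k**2 + 2*k + 7).
Take A(k)=5, B(k)=1, C(k)=k**2 + k/2 + 7/4.
f must satisfy (5)·f(k+1) − (1)·f(k) = k**2 + k/2 + 7/4.
deg f ≤ 2 (via 0,0,2).
Coefficient equations give f(k) = (k**2 - 2*k + 3)/4.
Certificate R = B(k−1)f/C = (k**2 - 2*k + 3)/(4*k**2 + 2*k + 7) gives s_k = 5**k*(k**2 - 2*k + 3).
s_(k+1) − s_k = 5**k*(4*k**2 + 2*k + 7) = t_k.
Telescoping: Σ = s_(7) − s_(2) = 2968750 − (75) = 2968675.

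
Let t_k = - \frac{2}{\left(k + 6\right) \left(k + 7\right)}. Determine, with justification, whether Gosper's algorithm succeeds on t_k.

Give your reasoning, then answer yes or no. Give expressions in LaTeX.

Yes. s_k = - \frac{k}{3 k + 18}.

Compute t_(k+1)/t_k: get (k + 6)/(k + 8).
A = k + 6, B = k + 8, C = 1.
Need (k + 6)·f(k+1) − (k + 7)·f(k) = 1.
d = 1 from the (1,1,0) case.
Solving with deg f ≤ 1: f(k) = k/6.
Then R = B(k−1)f/C = k*(k + 7)/6, so s_k = R(k)·t_k = -k/(3*k + 18).
s_(k+1) − s_k = -2/(k**2 + 13*k + 42) = t_k.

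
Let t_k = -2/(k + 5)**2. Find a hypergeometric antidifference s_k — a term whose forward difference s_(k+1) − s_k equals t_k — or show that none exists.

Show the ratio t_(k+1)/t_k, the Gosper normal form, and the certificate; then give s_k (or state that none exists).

Ratio r(k) = (k + 5)**2/(k + 6)**2.
A = k**2 + 10*k + 25, B = k**2 + 12*k + 36, C = 1.
Solve (k**2 + 10*k + 25)·f(k+1) − (k**2 + 10*k + 25)·f(k) = 1.
Degrees (2,2,0) ⇒ d ≤ 0.
f = c0 ⇒ A·f(k+1) − B(k−1)·f(k) − C = -1. The system {-1 = 0} is inconsistent; no antidifference.

none (Gosper's algorithm certifies no s_k)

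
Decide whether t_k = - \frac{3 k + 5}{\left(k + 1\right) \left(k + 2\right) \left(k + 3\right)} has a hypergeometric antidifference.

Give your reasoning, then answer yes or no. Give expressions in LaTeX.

Yes. s_k = \frac{k \left(- 2 k - 3\right)}{\left(k + 1\right) \left(k + 2\right)}.

Step 1: r(k) = (k + 1)*(3*k + 8)/((k + 4)*(3*k + 5)).
Normal form (A,B,C) = (k + 1, k + 4, k + 5/3).
Solve (k + 1)·f(k+1) − (k + 3)·f(k) = k + 5/3.
Degrees (1,1,1) ⇒ d ≤ 2.
Match coefficients ⇒ f(k) = k*(2*k + 3)/3.
R(k) = B(k−1)·f(k)/C(k) = k*(k + 3)*(2*k + 3)/(3*k + 5); s_k = R·t_k = k*(-2*k - 3)/((k + 1)*(k + 2)).
s_(k+1) − s_k = (-3*k - 5)/(k**3 + 6*k**2 + 11*k + 6) = t_k.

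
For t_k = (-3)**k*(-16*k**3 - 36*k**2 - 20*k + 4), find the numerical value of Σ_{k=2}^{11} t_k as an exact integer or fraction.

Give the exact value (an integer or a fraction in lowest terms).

Step 1: r(k) = 3*(-4*k**3 - 21*k**2 - 35*k - 17)/(4*k**3 + 9*k**2 + 5*k - 1).
Normal form (A,B,C) = (-3, 1, k**3 + 9*k**2/4 + 5*k/4 - 1/4).
f must satisfy (-3)·f(k+1) − (1)·f(k) = k**3 + 9*k**2/4 + 5*k/4 - 1/4.
deg f ≤ 3 (via 0,0,3).
A polynomial solution: f(k) = -(4*k**3 - 4*k - 1)/16.
So s_k = (B(k−1)f/C)·t_k = (-(4*k**3 - 4*k - 1)/(4*(4*k**3 + 9*k**2 + 5*k - 1)))·t_k = (-3)**k*(4*k**3 - 4*k - 1).
Verify: 4*(-3)**k*(-k**3 + 4*k - 3*(k + 1)**3 + 4) matches t_k.
Σ_(k=2)^(11) t_k = s_(12) − s_(2) = 3647279583 − (207) = 3647279376.

Σ = 3647279376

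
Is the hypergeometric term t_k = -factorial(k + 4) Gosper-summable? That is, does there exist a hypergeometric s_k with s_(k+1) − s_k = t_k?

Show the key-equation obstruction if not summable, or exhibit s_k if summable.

No; the degree bound rules out any f.

Ratio r(k) = k + 5.
So A=k + 5 and B=1, with C=1.
Key eq: (k + 5)·f(k+1) = (1)·f(k) + (1).
deg f ≤ -1 (via 1,0,0).
d = -1 < 0 ⇒ no nonzero polynomial f; not summable.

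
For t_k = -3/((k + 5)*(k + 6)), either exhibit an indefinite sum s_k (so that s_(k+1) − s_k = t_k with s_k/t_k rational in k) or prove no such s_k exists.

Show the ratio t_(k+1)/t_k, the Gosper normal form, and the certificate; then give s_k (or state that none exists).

Compute t_(k+1)/t_k: get (k + 5)/(k + 7).
So A=k + 5 and B=k + 7, with C=1.
f must satisfy (k + 5)·f(k+1) − (k + 6)·f(k) = 1.
Degrees (1,1,0) ⇒ d ≤ 1.
Solve for f: f(k) = k/5 (degree 1 ≤ 1).
R(k) = B(k−1)·f(k)/C(k) = k*(k + 6)/5; s_k = R·t_k = -3*k/(5*k + 25).
s_(k+1) − s_k = -3/(k**2 + 11*k + 30) = t_k.

s_k = -3*k/(5*k + 25)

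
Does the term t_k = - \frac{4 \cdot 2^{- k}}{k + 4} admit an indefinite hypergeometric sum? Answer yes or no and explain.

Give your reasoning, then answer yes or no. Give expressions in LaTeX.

No — negative degree bound, so no certificate f.

The ratio is (k + 4)/(2*(k + 5)).
Gosper form: A/B · C(k+1)/C(k) with A=k/2 + 2, B=k + 5, C=1.
Need (k/2 + 2)·f(k+1) − (k + 4)·f(k) = 1.
From deg A=1, deg B=1, deg C=0: d=-1.
Bound -1 < 0, so the key equation has no polynomial solution.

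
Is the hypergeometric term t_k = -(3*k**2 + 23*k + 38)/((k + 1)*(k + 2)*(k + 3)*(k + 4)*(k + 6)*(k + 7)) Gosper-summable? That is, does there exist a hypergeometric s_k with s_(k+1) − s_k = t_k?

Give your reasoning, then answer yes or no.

Yes. s_k = k*(-k**2 - 10*k - 27)/(18*(k**3 + 10*k**2 + 27*k + 18)).

r(k) = (k + 1)*(k + 6)*(23*k + 3*(k + 1)**2 + 61)/((k + 5)*(k + 8)*(3*k**2 + 23*k + 38)) after simplifying.
Factor: A=k + 1; B=k + 8; C=k**3 + 38*k**2/3 + 51*k + 190/3.
f must satisfy (k + 1)·f(k+1) − (k + 7)·f(k) = k**3 + 38*k**2/3 + 51*k + 190/3.
From deg A=1, deg B=1, deg C=3: d=6.
Coefficient equations give f(k) = k*(k + 2)*(k + 4)*(k + 5)*(k**2 + 10*k + 27)/54.
Get s_k = R·t_k = k*(-k**2 - 10*k - 27)/(18*(k**3 + 10*k**2 + 27*k + 18)) with R(k) = B(k−1)f(k)/C(k) = k*(k + 2)*(k + 4)*(k + 7)*(k**2 + 10*k + 27)/(18*(3*k**2 + 23*k + 38)).
Check: Δs_k = (-3*k**2 - 23*k - 38)/(k**6 + 23*k**5 + 207*k**4 + 925*k**3 + 2144*k**2 + 2412*k + 1008). ✓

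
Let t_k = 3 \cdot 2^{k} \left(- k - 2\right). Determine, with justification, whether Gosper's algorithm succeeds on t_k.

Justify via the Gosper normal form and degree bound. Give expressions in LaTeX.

Yes. s_k = - 3 \cdot 2^{k} k.

Compute t_(k+1)/t_k: get 2*(k + 3)/(k + 2).
A = 2, B = 1, C = k + 2.
Set up (2)·f(k+1) − (1)·f(k) − (k + 2) = 0.
d = 1 from the (0,0,1) case.
A polynomial solution: f(k) = k.
Certificate R = B(k−1)f/C = k/(k + 2) gives s_k = -3*2**k*k.
Verify: 3*2**k*(-k - 2) matches t_k.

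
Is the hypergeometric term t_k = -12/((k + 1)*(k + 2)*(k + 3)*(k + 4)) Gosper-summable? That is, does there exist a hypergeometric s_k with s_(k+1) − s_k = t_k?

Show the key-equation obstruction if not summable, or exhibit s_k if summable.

Ratio r(k) = (k + 1)/(k + 5).
Normal form (A,B,C) = (k + 1, k + 5, 1).
Set up (k + 1)·f(k+1) − (k + 4)·f(k) − (1) = 0.
deg f ≤ 3 (via 1,1,0).
Solving with deg f ≤ 3: f(k) = k*(k**2 + 6*k + 11)/18.
So s_k = (B(k−1)f/C)·t_k = (k*(k + 4)*(k**2 + 6*k + 11)/18)·t_k = 2*k*(-k**2 - 6*k - 11)/(3*(k + 1)*(k + 2)*(k + 3)).
Verify: -12/(k**4 + 10*k**3 + 35*k**2 + 50*k + 24) matches t_k.

Yes. s_k = 2*k*(-k**2 - 6*k - 11)/(3*(k + 1)*(k + 2)*(k + 3)).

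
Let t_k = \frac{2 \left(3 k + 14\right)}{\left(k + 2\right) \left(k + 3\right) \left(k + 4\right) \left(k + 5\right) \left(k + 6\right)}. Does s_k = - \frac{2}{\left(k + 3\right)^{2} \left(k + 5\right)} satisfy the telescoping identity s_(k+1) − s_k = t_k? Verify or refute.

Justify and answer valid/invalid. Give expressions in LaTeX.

s_(k+1) = -2/((k + 4)**2*(k + 6))
s_(k+1) − s_k = -2/((k + 4)**2*(k + 6)) + 2/((k + 3)**2*(k + 5))
(s_(k+1) − s_k) − t_k = 2*(-4*k**2 - 33*k - 66)/(k**7 + 27*k**6 + 307*k**5 + 1905*k**4 + 6964*k**3 + 14988*k**2 + 17568*k + 8640)

Invalid: residual \frac{2 \left(- 4 k^{2} - 33 k - 66\right)}{k^{7} + 27 k^{6} + 307 k^{5} + 1905 k^{4} + 6964 k^{3} + 14988 k^{2} + 17568 k + 8640} ≠ 0.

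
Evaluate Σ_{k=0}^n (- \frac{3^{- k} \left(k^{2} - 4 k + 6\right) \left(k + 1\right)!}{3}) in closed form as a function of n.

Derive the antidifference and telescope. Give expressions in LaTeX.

S(n) = \frac{3^{- n} \left(- 12 \cdot 3^{n} - n^{3} n! + 7 n n! + 6 n!\right)}{3}

t_(k+1)/t_k = (k**3 - k + 6)/(3*(k**2 - 4*k + 6)).
Normal form (A,B,C) = (k/3 + 2/3, 1, k**2 - 4*k + 6).
Solve (k/3 + 2/3)·f(k+1) − (1)·f(k) = k**2 - 4*k + 6.
From deg A=1, deg B=0, deg C=2: d=1.
A polynomial solution: f(k) = 3*(k - 4).
Get s_k = R·t_k = -(k - 4)*factorial(k + 1)/3**k with R(k) = B(k−1)f(k)/C(k) = 3*(k - 4)/(k**2 - 4*k + 6).
s_(k+1) − s_k = -(k**2 - 4*k + 6)*factorial(k + 1)/(3*3**k) = t_k.
Evaluate: s_(n+1) = -3**(-n - 1)*(n - 3)*factorial(n + 2); subtract s_(0) = 4 ⇒ S(n) = (-12*3**n - n**3*factorial(n) + 7*n*factorial(n) + 6*factorial(n))/(3*3**n).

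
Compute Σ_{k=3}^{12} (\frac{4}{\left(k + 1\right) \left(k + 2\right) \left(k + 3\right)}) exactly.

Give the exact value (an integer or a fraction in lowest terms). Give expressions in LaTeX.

The ratio is (k + 1)/(k + 4).
Gosper form: A/B · C(k+1)/C(k) with A=k + 1, B=k + 4, C=1.
Key eq: (k + 1)·f(k+1) = (k + 3)·f(k) + (1).
d = 2 from the (1,1,0) case.
Solve for f: f(k) = k*(k + 3)/4 (degree 2 ≤ 2).
Then R = B(k−1)f/C = k*(k + 3)**2/4, so s_k = R(k)·t_k = k*(k + 3)/((k + 1)*(k + 2)).
s_(k+1) − s_k = 4/(k**3 + 6*k**2 + 11*k + 6) = t_k.
Sum = s_(13) − s_(3); s_(13) = 104/105, s_(3) = 9/10 ⇒ 19/210.

Σ = 19/210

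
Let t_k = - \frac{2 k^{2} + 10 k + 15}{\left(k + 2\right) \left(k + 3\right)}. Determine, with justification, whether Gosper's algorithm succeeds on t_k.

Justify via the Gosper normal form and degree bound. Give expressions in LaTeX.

Ratio r(k) = (k + 2)*(10*k + 2*(k + 1)**2 + 25)/((k + 4)*(2*k**2 + 10*k + 15)).
Factor: A=k + 2; B=k + 4; C=k**2 + 5*k + 15/2.
f must satisfy (k + 2)·f(k+1) − (k + 3)·f(k) = k**2 + 5*k + 15/2.
d = 2 from the (1,1,2) case.
Match coefficients ⇒ f(k) = k*(4*k + 11)/4.
So s_k = (B(k−1)f/C)·t_k = (k*(k + 3)*(4*k + 11)/(2*(2*k**2 + 10*k + 15)))·t_k = k*(-4*k - 11)/(2*(k + 2)).
s_(k+1) − s_k = (-2*k**2 - 10*k - 15)/(k**2 + 5*k + 6) = t_k.

Yes. s_k = \frac{k \left(- 4 k - 11\right)}{2 \left(k + 2\right)}.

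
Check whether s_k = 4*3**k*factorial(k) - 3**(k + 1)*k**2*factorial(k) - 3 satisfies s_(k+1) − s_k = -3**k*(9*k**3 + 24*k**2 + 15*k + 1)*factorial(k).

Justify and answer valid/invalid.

s_(k+1) = -9*3**k*k**3*factorial(k) - 27*3**k*k**2*factorial(k) - 15*3**k*k*factorial(k) + 3*3**k*factorial(k) - 3
s_(k+1) − s_k = -3**k*(9*k**3 + 24*k**2 + 15*k + 1)*factorial(k)
(s_(k+1) − s_k) − t_k = 0

valid; difference matches t_k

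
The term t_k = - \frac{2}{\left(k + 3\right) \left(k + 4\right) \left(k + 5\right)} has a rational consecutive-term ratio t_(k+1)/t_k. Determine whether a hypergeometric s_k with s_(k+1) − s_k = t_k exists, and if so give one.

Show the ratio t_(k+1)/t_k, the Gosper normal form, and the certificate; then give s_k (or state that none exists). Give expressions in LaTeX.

r(k) = (k + 3)/(k + 6) after simplifying.
Gosper form: A/B · C(k+1)/C(k) with A=k + 3, B=k + 6, C=1.
Solve (k + 3)·f(k+1) − (k + 5)·f(k) = 1.
From deg A=1, deg B=1, deg C=0: d=2.
Solving with deg f ≤ 2: f(k) = k*(k + 7)/24.
R(k) = B(k−1)·f(k)/C(k) = k*(k + 5)*(k + 7)/24; s_k = R·t_k = k*(-k - 7)/(12*(k + 3)*(k + 4)).
Verify: -2/(k**3 + 12*k**2 + 47*k + 60) matches t_k.

s_k = \frac{k \left(- k - 7\right)}{12 \left(k + 3\right) \left(k + 4\right)}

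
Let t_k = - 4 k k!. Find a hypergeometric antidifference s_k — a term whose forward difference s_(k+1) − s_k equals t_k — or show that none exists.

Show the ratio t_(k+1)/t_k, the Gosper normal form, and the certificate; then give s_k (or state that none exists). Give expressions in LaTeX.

The ratio is (k + 1)**2/k.
Take A(k)=k + 1, B(k)=1, C(k)=k.
Key eq: (k + 1)·f(k+1) = (1)·f(k) + (k).
d = 0 from the (1,0,1) case.
A polynomial solution: f(k) = 1.
Then R = B(k−1)f/C = 1/k, so s_k = R(k)·t_k = -4*factorial(k).
Δs = -4*k*factorial(k), as required.

s_k = - 4 k!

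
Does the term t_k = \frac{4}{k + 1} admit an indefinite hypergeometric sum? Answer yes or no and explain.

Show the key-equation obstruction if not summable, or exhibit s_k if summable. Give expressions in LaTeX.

r(k) = (k + 1)/(k + 2) after simplifying.
So A=k + 1 and B=k + 2, with C=1.
Need (k + 1)·f(k+1) − (k + 1)·f(k) = 1.
d = 0 from the (1,1,0) case.
Put f(k) = c0: A·f(k+1) − B(k−1)·f(k) − C = -1; need -1 = 0 — inconsistent ⇒ no f, not summable.

No — t_k has no hypergeometric antidifference.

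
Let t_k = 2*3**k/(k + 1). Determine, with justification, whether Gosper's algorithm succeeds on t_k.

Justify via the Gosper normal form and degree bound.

No — negative degree bound, so no certificate f.

Compute t_(k+1)/t_k: get 3*(k + 1)/(k + 2).
Factor: A=3*k + 3; B=k + 2; C=1.
f must satisfy (3*k + 3)·f(k+1) − (k + 1)·f(k) = 1.
From deg A=1, deg B=1, deg C=0: d=-1.
Negative degree bound (-1): no f exists, t_k not Gosper-summable.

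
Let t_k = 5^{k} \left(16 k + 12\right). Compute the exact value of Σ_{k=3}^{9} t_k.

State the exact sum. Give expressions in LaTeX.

Σ = 371092500

The ratio is 5*(4*k + 7)/(4*k + 3).
A = 5, B = 1, C = k + 3/4.
Solve (5)·f(k+1) − (1)·f(k) = k + 3/4.
d = 1 from the (0,0,1) case.
Coefficient equations give f(k) = (2*k - 1)/8.
So s_k = (B(k−1)f/C)·t_k = ((2*k - 1)/(2*(4*k + 3)))·t_k = 5**k*(4*k - 2).
Check: Δs_k = 5**k*(16*k + 12). ✓
Telescoping: Σ = s_(10) − s_(3) = 371093750 − (1250) = 371092500.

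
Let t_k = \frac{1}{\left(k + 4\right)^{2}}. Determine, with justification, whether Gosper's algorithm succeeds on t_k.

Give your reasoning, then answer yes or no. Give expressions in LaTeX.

Compute t_(k+1)/t_k: get (k + 4)**2/(k + 5)**2.
Take A(k)=k**2 + 8*k + 16, B(k)=k**2 + 10*k + 25, C(k)=1.
Set up (k**2 + 8*k + 16)·f(k+1) − (k**2 + 8*k + 16)·f(k) − (1) = 0.
d = 0 from the (2,2,0) case.
Generic f = c0 gives residual -1; -1 = 0 cannot hold, so t_k is not Gosper-summable.

No — t_k has no hypergeometric antidifference.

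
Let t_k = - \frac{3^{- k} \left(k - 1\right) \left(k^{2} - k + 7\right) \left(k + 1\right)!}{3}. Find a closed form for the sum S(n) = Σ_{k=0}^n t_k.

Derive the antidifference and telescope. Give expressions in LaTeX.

S(n) = 3^{- n - 1} \left(3^{n + 2} - n^{4} n! - 2 n^{3} n! - n n! - 2 n!\right)

Ratio r(k) = k*(k + 2)*(-k + (k + 1)**2 + 6)/(3*(k - 1)*(k**2 - k + 7)).
Take A(k)=k/3 + 2/3, B(k)=1, C(k)=k**3 - 2*k**2 + 8*k - 7.
Need (k/3 + 2/3)·f(k+1) − (1)·f(k) = k**3 - 2*k**2 + 8*k - 7.
Degrees (1,0,3) ⇒ d ≤ 2.
A polynomial solution: f(k) = 3*(k**2 - 3*k + 3).
Certificate R = B(k−1)f/C = 3*(k**2 - 3*k + 3)/((k - 1)*(k**2 - k + 7)) gives s_k = -(k**2 - 3*k + 3)*factorial(k + 1)/3**k.
Verify: -(k - 1)*(k**2 - k + 7)*factorial(k + 1)/(3*3**k) matches t_k.
Σ_(k=0)^n t_k = s_(n+1) − s_(0) = (-3**(-n - 1)*(n**2 - n + 1)*factorial(n + 2)) − (-3), i.e. 3**(-n - 1)*(3**(n + 2) - n**4*factorial(n) - 2*n**3*factorial(n) - n*factorial(n) - 2*factorial(n)).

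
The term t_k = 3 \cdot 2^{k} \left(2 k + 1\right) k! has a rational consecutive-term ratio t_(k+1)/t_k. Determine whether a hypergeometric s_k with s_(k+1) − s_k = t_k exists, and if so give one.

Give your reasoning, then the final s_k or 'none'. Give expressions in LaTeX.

s_k = 3 \cdot 2^{k} k!

The ratio is 2*(k + 1)*(2*k + 3)/(2*k + 1).
Take A(k)=2*k + 2, B(k)=1, C(k)=k + 1/2.
Set up (2*k + 2)·f(k+1) − (1)·f(k) − (k + 1/2) = 0.
Degrees (1,0,1) ⇒ d ≤ 0.
Solving with deg f ≤ 0: f(k) = 1/2.
R(k) = B(k−1)·f(k)/C(k) = 1/(2*k + 1); s_k = R·t_k = 3*2**k*factorial(k).
s_(k+1) − s_k = 3*2**k*(2*k + 1)*factorial(k) = t_k.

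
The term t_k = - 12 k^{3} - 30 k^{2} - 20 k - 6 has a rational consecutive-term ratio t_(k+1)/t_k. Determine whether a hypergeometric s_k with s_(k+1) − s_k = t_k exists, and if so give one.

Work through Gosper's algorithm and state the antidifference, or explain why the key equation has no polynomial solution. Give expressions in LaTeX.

s_k = k \left(- 3 k^{3} - 4 k^{2} + 2 k - 1\right)

t_(k+1)/t_k = (6*k**3 + 33*k**2 + 58*k + 34)/(6*k**3 + 15*k**2 + 10*k + 3).
Factor: A=1; B=1; C=k**3 + 5*k**2/2 + 5*k/3 + 1/2.
Solve (1)·f(k+1) − (1)·f(k) = k**3 + 5*k**2/2 + 5*k/3 + 1/2.
deg f ≤ 4 (via 0,0,3).
A polynomial solution: f(k) = k*(3*k**3 + 4*k**2 - 2*k + 1)/12.
Certificate R = B(k−1)f/C = k*(3*k**3 + 4*k**2 - 2*k + 1)/(2*(6*k**3 + 15*k**2 + 10*k + 3)) gives s_k = k*(-3*k**3 - 4*k**2 + 2*k - 1).
Check: Δs_k = -12*k**3 - 30*k**2 - 20*k - 6. ✓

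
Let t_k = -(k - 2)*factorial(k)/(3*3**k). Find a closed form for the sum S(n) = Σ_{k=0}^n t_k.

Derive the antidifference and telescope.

S(n) = 3**(-n - 1)*(3**(n + 1) - n*factorial(n) - factorial(n))

Compute t_(k+1)/t_k: get (k**2 - 1)/(3*(k - 2)).
So A=k/3 + 1/3 and B=1, with C=k - 2.
Key eq: (k/3 + 1/3)·f(k+1) = (1)·f(k) + (k - 2).
From deg A=1, deg B=0, deg C=1: d=0.
Match coefficients ⇒ f(k) = 3.
R(k) = B(k−1)·f(k)/C(k) = 3/(k - 2); s_k = R·t_k = -factorial(k)/3**k.
Δs = -(k - 2)*factorial(k)/(3*3**k), as required.
s_(n+1) = -3**(-n - 1)*factorial(n + 1) and s_(0) = -1, so S(n) = 3**(-n - 1)*(3**(n + 1) - n*factorial(n) - factorial(n)).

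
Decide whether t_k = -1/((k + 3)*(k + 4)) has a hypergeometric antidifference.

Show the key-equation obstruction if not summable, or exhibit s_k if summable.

Yes. s_k = -k/(3*k + 9).

Ratio r(k) = (k + 3)/(k + 5).
Gosper form: A/B · C(k+1)/C(k) with A=k + 3, B=k + 5, C=1.
f must satisfy (k + 3)·f(k+1) − (k + 4)·f(k) = 1.
d = 1 from the (1,1,0) case.
Coefficient equations give f(k) = k/3.
Then R = B(k−1)f/C = k*(k + 4)/3, so s_k = R(k)·t_k = -k/(3*k + 9).
Check: Δs_k = -1/(k**2 + 7*k + 12). ✓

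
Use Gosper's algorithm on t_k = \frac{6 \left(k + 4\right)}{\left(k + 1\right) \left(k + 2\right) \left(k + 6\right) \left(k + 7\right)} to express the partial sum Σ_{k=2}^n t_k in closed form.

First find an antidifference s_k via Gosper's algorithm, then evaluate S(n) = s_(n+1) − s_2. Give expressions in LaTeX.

t_(k+1)/t_k = (k + 1)*(k + 5)*(k + 6)/((k + 3)*(k + 4)*(k + 8)).
Gosper form: A/B · C(k+1)/C(k) with A=k + 1, B=k + 8, C=k**4 + 16*k**3 + 95*k**2 + 248*k + 240.
Solve (k + 1)·f(k+1) − (k + 7)·f(k) = k**4 + 16*k**3 + 95*k**2 + 248*k + 240.
From deg A=1, deg B=1, deg C=4: d=6.
Coefficient equations give f(k) = k*(k + 2)*(k + 3)*(k + 4)*(k + 5)*(k + 7)/12.
Then R = B(k−1)f/C = k*(k + 2)*(k + 7)**2/(12*(k + 4)), so s_k = R(k)·t_k = k*(k + 7)/(2*(k**2 + 7*k + 6)).
Verify: 6*(k + 4)/(k**4 + 16*k**3 + 83*k**2 + 152*k + 84) matches t_k.
s_(n+1) = (n**2 + 9*n + 8)/(2*(n**2 + 9*n + 14)) and s_(2) = 3/8, so S(n) = (n**2 + 9*n - 10)/(8*(n**2 + 9*n + 14)).

S(n) = \frac{n^{2} + 9 n - 10}{8 \left(n^{2} + 9 n + 14\right)}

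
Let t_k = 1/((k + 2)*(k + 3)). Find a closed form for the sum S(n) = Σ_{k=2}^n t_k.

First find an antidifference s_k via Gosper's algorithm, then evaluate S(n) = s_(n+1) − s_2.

S(n) = (n - 1)/(4*(n + 3))

The ratio is (k + 2)/(k + 4).
Take A(k)=k + 2, B(k)=k + 4, C(k)=1.
Set up (k + 2)·f(k+1) − (k + 3)·f(k) − (1) = 0.
deg f ≤ 1 (via 1,1,0).
Solve for f: f(k) = k/2 (degree 1 ≤ 1).
Get s_k = R·t_k = k/(2*(k + 2)) with R(k) = B(k−1)f(k)/C(k) = k*(k + 3)/2.
s_(k+1) − s_k = 1/(k**2 + 5*k + 6) = t_k.
s_(n+1) = (n + 1)/(2*(n + 3)) and s_(2) = 1/4, so S(n) = (n - 1)/(4*(n + 3)).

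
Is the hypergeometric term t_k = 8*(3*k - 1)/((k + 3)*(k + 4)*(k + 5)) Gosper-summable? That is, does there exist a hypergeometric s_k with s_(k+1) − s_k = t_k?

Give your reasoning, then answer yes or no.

Yes. s_k = 8*k*(k - 2)/(3*(k + 3)*(k + 4)).

Ratio r(k) = (k + 3)*(3*k + 2)/((k + 6)*(3*k - 1)).
So A=k + 3 and B=k + 6, with C=k - 1/3.
Need (k + 3)·f(k+1) − (k + 5)·f(k) = k - 1/3.
Degrees (1,1,1) ⇒ d ≤ 2.
Match coefficients ⇒ f(k) = k*(k - 2)/9.
R(k) = B(k−1)·f(k)/C(k) = k*(k - 2)*(k + 5)/(3*(3*k - 1)); s_k = R·t_k = 8*k*(k - 2)/(3*(k + 3)*(k + 4)).
Verify: 8*(3*k - 1)/(k**3 + 12*k**2 + 47*k + 60) matches t_k.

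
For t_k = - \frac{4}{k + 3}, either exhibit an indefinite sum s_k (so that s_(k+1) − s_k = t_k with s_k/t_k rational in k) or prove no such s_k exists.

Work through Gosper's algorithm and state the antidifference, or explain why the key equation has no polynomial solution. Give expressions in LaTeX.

Ratio r(k) = (k + 3)/(k + 4).
Take A(k)=k + 3, B(k)=k + 4, C(k)=1.
Set up (k + 3)·f(k+1) − (k + 3)·f(k) − (1) = 0.
Degrees (1,1,0) ⇒ d ≤ 0.
f = c0 ⇒ A·f(k+1) − B(k−1)·f(k) − C = -1. The system {-1 = 0} is inconsistent; no antidifference.

no hypergeometric antidifference exists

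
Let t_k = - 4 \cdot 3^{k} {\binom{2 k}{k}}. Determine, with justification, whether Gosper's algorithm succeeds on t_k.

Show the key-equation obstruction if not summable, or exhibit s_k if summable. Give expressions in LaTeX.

Step 1: r(k) = 6*(2*k + 1)/(k + 1).
Normal form (A,B,C) = (12*k + 6, k + 1, 1).
Key eq: (12*k + 6)·f(k+1) = (k)·f(k) + (1).
deg f ≤ -1 (via 1,1,0).
d = -1 < 0 ⇒ no nonzero polynomial f; not summable.

No — key equation has no polynomial f.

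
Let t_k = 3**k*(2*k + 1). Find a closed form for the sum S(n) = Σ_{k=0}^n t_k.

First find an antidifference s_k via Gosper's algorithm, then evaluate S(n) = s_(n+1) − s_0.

r(k) = 3*(2*k + 3)/(2*k + 1) after simplifying.
Take A(k)=3, B(k)=1, C(k)=k + 1/2.
Set up (3)·f(k+1) − (1)·f(k) − (k + 1/2) = 0.
Degrees (0,0,1) ⇒ d ≤ 1.
Match coefficients ⇒ f(k) = (k - 1)/2.
Then R = B(k−1)f/C = (k - 1)/(2*k + 1), so s_k = R(k)·t_k = 3**k*(k - 1).
Verify: 3**k*(2*k + 1) matches t_k.
Telescope: S(n) = s_(n+1) − s_(0) = 3**(n + 1)*n − (-1) = 3**(n + 1)*n + 1.

S(n) = 3**(n + 1)*n + 1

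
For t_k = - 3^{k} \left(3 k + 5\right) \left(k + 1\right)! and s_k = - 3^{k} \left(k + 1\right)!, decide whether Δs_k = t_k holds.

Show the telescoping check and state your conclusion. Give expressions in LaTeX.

s_(k+1) = -3**(k + 1)*factorial(k + 2)
s_(k+1) − s_k = -3**k*(3*k + 5)*factorial(k + 1)
(s_(k+1) − s_k) − t_k = 0

Valid — Δs_k = t_k.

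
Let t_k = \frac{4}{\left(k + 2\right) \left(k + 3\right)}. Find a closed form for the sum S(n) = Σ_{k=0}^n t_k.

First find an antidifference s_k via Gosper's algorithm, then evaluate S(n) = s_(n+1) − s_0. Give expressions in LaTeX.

Compute t_(k+1)/t_k: get (k + 2)/(k + 4).
Factor: A=k + 2; B=k + 4; C=1.
Solve (k + 2)·f(k+1) − (k + 3)·f(k) = 1.
From deg A=1, deg B=1, deg C=0: d=1.
Coefficient equations give f(k) = k/2.
Certificate R = B(k−1)f/C = k*(k + 3)/2 gives s_k = 2*k/(k + 2).
Δs = 4/(k**2 + 5*k + 6), as required.
Evaluate: s_(n+1) = 2*(n + 1)/(n + 3); subtract s_(0) = 0 ⇒ S(n) = 2*(n + 1)/(n + 3).

S(n) = \frac{2 \left(n + 1\right)}{n + 3}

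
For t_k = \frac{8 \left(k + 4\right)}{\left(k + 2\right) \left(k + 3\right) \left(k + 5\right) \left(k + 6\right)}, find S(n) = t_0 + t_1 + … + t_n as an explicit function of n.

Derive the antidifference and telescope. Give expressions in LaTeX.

The ratio is (k + 2)*(k + 5)**2/((k + 4)**2*(k + 7)).
Normal form (A,B,C) = (k + 2, k + 7, k**2 + 8*k + 16).
Key eq: (k + 2)·f(k+1) = (k + 6)·f(k) + (k**2 + 8*k + 16).
d = 4 from the (1,1,2) case.
Match coefficients ⇒ f(k) = k*(k + 3)*(k + 4)*(k + 7)/20.
R(k) = B(k−1)·f(k)/C(k) = k*(k + 3)*(k + 6)*(k + 7)/(20*(k + 4)); s_k = R·t_k = 2*k*(k + 7)/(5*(k**2 + 7*k + 10)).
Check: Δs_k = 8*(k + 4)/(k**4 + 16*k**3 + 91*k**2 + 216*k + 180). ✓
Evaluate: s_(n+1) = 2*(n**2 + 9*n + 8)/(5*(n**2 + 9*n + 18)); subtract s_(0) = 0 ⇒ S(n) = 2*(n**2 + 9*n + 8)/(5*(n**2 + 9*n + 18)).

S(n) = \frac{2 \left(n^{2} + 9 n + 8\right)}{5 \left(n^{2} + 9 n + 18\right)}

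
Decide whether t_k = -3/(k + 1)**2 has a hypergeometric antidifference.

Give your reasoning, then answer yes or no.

The ratio is (k + 1)**2/(k + 2)**2.
Normal form (A,B,C) = (k**2 + 2*k + 1, k**2 + 4*k + 4, 1).
Solve (k**2 + 2*k + 1)·f(k+1) − (k**2 + 2*k + 1)·f(k) = 1.
deg f ≤ 0 (via 2,2,0).
Generic f = c0 gives residual -1; -1 = 0 cannot hold, so t_k is not Gosper-summable.

No — the linear system for f has no solution.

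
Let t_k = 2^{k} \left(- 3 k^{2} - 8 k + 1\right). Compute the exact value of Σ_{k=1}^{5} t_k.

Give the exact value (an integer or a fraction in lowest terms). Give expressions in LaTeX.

t_(k+1)/t_k = 2*(3*k**2 + 14*k + 10)/(3*k**2 + 8*k - 1).
Normal form (A,B,C) = (2, 1, k**2 + 8*k/3 - 1/3).
f must satisfy (2)·f(k+1) − (1)·f(k) = k**2 + 8*k/3 - 1/3.
Degrees (0,0,2) ⇒ d ≤ 2.
Coefficient equations give f(k) = (k - 1)*(3*k - 1)/3.
Get s_k = R·t_k = 2**k*(-3*k**2 + 4*k - 1) with R(k) = B(k−1)f(k)/C(k) = (k - 1)*(3*k - 1)/(3*k**2 + 8*k - 1).
Δs = 2**k*(-3*k**2 - 8*k + 1), as required.
Telescoping: Σ = s_(6) − s_(1) = -5440 − (0) = -5440.

Σ = -5440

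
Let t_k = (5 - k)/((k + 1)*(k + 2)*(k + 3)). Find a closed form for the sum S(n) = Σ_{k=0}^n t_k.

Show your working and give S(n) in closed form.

S(n) = (n**2 + 6*n + 5)/(n**2 + 5*n + 6)

Ratio r(k) = (k - 4)*(k + 1)/((k - 5)*(k + 4)).
A = k + 1, B = k + 4, C = k - 5.
Key eq: (k + 1)·f(k+1) = (k + 3)·f(k) + (k - 5).
deg f ≤ 2 (via 1,1,1).
Solving with deg f ≤ 2: f(k) = -k*(k + 4).
Get s_k = R·t_k = k*(k + 4)/((k + 1)*(k + 2)) with R(k) = B(k−1)f(k)/C(k) = -k*(k + 3)*(k + 4)/(k - 5).
Verify: (5 - k)/(k**3 + 6*k**2 + 11*k + 6) matches t_k.
s_(n+1) = (n**2 + 6*n + 5)/(n**2 + 5*n + 6) and s_(0) = 0, so S(n) = (n**2 + 6*n + 5)/(n**2 + 5*n + 6).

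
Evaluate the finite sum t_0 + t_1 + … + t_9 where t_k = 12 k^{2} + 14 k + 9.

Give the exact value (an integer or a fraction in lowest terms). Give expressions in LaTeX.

Σ = 4140

The ratio is (12*k**2 + 38*k + 35)/(12*k**2 + 14*k + 9).
Take A(k)=1, B(k)=1, C(k)=k**2 + 7*k/6 + 3/4.
Set up (1)·f(k+1) − (1)·f(k) − (k**2 + 7*k/6 + 3/4) = 0.
Degrees (0,0,2) ⇒ d ≤ 3.
A polynomial solution: f(k) = k*(4*k**2 + k + 4)/12.
Then R = B(k−1)f/C = k*(4*k**2 + k + 4)/(12*k**2 + 14*k + 9), so s_k = R(k)·t_k = k*(4*k**2 + k + 4).
Check: Δs_k = 12*k**2 + 14*k + 9. ✓
Sum = s_(10) − s_(0); s_(10) = 4140, s_(0) = 0 ⇒ 4140.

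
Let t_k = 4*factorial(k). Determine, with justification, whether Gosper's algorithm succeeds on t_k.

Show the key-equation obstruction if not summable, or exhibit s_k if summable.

The ratio is k + 1.
Normal form (A,B,C) = (k + 1, 1, 1).
Solve (k + 1)·f(k+1) − (1)·f(k) = 1.
Degrees (1,0,0) ⇒ d ≤ -1.
deg f ≤ -1 is impossible — no certificate.

No — t_k has no hypergeometric antidifference.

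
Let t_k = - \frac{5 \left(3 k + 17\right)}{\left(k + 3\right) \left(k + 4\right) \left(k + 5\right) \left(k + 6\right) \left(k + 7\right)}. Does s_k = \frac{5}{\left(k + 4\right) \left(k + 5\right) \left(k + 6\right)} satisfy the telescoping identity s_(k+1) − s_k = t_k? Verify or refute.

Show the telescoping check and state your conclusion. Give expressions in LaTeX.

Invalid: residual \frac{40}{k^{5} + 25 k^{4} + 245 k^{3} + 1175 k^{2} + 2754 k + 2520} ≠ 0.

s_(k+1) = 5/((k + 5)*(k + 6)*(k + 7))
s_(k+1) − s_k = -15/((k + 4)*(k + 5)*(k + 6)*(k + 7))
(s_(k+1) − s_k) − t_k = 40/((k + 3)*(k + 4)*(k + 5)*(k + 6)*(k + 7))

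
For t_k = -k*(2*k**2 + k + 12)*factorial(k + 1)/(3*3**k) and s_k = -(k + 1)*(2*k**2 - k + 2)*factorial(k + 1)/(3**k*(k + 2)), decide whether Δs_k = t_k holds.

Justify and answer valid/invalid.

s_(k+1) = -(k + 2)*(2*k**2 + 3*k + 3)*factorial(k + 2)/(3*3**k*(k + 3))
s_(k+1) − s_k = -(2*k**5 + 9*k**4 + 24*k**3 + 58*k**2 + 45*k + 6)*factorial(k + 1)/(3*3**k*(k + 2)*(k + 3))
(s_(k+1) − s_k) − t_k = (2*k**4 + 5*k**3 + 8*k**2 + 27*k - 6)*factorial(k + 1)/(3*3**k*(k + 2)*(k + 3))

Invalid: residual (2*k**4 + 5*k**3 + 8*k**2 + 27*k - 6)*factorial(k + 1)/(3*3**k*(k + 2)*(k + 3)) ≠ 0.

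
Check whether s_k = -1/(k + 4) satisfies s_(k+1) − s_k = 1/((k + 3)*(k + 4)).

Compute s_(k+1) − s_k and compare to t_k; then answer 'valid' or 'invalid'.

s_(k+1) = -1/(k + 5)
s_(k+1) − s_k = 1/((k + 4)*(k + 5))
(s_(k+1) − s_k) − t_k = -2/(k**3 + 12*k**2 + 47*k + 60)

Invalid: residual -2/(k**3 + 12*k**2 + 47*k + 60) ≠ 0.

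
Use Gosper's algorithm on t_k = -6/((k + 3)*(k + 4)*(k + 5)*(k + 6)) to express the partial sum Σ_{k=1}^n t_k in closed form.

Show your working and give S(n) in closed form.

S(n) = n*(-n**2 - 15*n - 74)/(60*(n**3 + 15*n**2 + 74*n + 120))

Ratio r(k) = (k + 3)/(k + 7).
Factor: A=k + 3; B=k + 7; C=1.
f must satisfy (k + 3)·f(k+1) − (k + 6)·f(k) = 1.
Bound: deg f ≤ 3.
A polynomial solution: f(k) = k*(k**2 + 12*k + 47)/180.
Get s_k = R·t_k = k*(-k**2 - 12*k - 47)/(30*(k + 3)*(k + 4)*(k + 5)) with R(k) = B(k−1)f(k)/C(k) = k*(k + 6)*(k**2 + 12*k + 47)/180.
Check: Δs_k = -6/(k**4 + 18*k**3 + 119*k**2 + 342*k + 360). ✓
Σ_(k=1)^n t_k = s_(n+1) − s_(1) = ((-n**3 - 15*n**2 - 74*n - 60)/(30*(n**3 + 15*n**2 + 74*n + 120))) − (-1/60), i.e. n*(-n**2 - 15*n - 74)/(60*(n**3 + 15*n**2 + 74*n + 120)).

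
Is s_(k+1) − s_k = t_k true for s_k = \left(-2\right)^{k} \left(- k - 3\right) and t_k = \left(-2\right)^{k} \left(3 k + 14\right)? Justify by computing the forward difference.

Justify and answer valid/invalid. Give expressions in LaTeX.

Invalid: residual - 3 \left(-2\right)^{k} ≠ 0.

s_(k+1) = 2*(-2)**k*(k + 4)
s_(k+1) − s_k = (-2)**k*(3*k + 11)
(s_(k+1) − s_k) − t_k = -3*(-2)**k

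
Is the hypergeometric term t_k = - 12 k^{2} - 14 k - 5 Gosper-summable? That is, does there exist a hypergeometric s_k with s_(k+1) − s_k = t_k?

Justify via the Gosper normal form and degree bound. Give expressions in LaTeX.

Ratio r(k) = (12*k**2 + 38*k + 31)/(12*k**2 + 14*k + 5).
Gosper form: A/B · C(k+1)/C(k) with A=1, B=1, C=k**2 + 7*k/6 + 5/12.
Need (1)·f(k+1) − (1)·f(k) = k**2 + 7*k/6 + 5/12.
d = 3 from the (0,0,2) case.
Match coefficients ⇒ f(k) = k**2*(4*k + 1)/12.
Certificate R = B(k−1)f/C = k**2*(4*k + 1)/(12*k**2 + 14*k + 5) gives s_k = k**2*(-4*k - 1).
s_(k+1) − s_k = -12*k**2 - 14*k - 5 = t_k.

Yes. s_k = k^{2} \left(- 4 k - 1\right).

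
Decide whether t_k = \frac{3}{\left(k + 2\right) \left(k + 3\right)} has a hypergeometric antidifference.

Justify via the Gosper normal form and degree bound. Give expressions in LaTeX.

t_(k+1)/t_k = (k + 2)/(k + 4).
Take A(k)=k + 2, B(k)=k + 4, C(k)=1.
f must satisfy (k + 2)·f(k+1) − (k + 3)·f(k) = 1.
d = 1 from the (1,1,0) case.
Match coefficients ⇒ f(k) = k/2.
R(k) = B(k−1)·f(k)/C(k) = k*(k + 3)/2; s_k = R·t_k = 3*k/(2*(k + 2)).
s_(k+1) − s_k = 3/(k**2 + 5*k + 6) = t_k.

Yes. s_k = \frac{3 k}{2 \left(k + 2\right)}.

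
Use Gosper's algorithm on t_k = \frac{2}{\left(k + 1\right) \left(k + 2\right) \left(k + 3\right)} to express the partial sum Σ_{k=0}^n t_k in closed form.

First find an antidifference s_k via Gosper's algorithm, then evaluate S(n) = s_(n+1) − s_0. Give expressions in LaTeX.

r(k) = (k + 1)/(k + 4) after simplifying.
Normal form (A,B,C) = (k + 1, k + 4, 1).
f must satisfy (k + 1)·f(k+1) − (k + 3)·f(k) = 1.
Bound: deg f ≤ 2.
Solve for f: f(k) = k*(k + 3)/4 (degree 2 ≤ 2).
Get s_k = R·t_k = k*(k + 3)/(2*(k + 1)*(k + 2)) with R(k) = B(k−1)f(k)/C(k) = k*(k + 3)**2/4.
Check: Δs_k = 2/(k**3 + 6*k**2 + 11*k + 6). ✓
s_(n+1) = (n**2 + 5*n + 4)/(2*(n**2 + 5*n + 6)) and s_(0) = 0, so S(n) = (n**2 + 5*n + 4)/(2*(n**2 + 5*n + 6)).

S(n) = \frac{n^{2} + 5 n + 4}{2 \left(n^{2} + 5 n + 6\right)}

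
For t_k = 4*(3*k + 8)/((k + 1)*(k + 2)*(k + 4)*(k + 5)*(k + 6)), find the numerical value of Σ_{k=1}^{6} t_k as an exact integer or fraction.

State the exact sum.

Σ = 83/1320

Compute t_(k+1)/t_k: get (k + 1)*(k + 4)*(3*k + 11)/((k + 3)*(k + 7)*(3*k + 8)).
Normal form (A,B,C) = (k + 1, k + 7, k**2 + 17*k/3 + 8).
Solve (k + 1)·f(k+1) − (k + 6)·f(k) = k**2 + 17*k/3 + 8.
From deg A=1, deg B=1, deg C=2: d=5.
Solving with deg f ≤ 5: f(k) = k*(k + 2)*(k + 3)*(k**2 + 10*k + 29)/60.
R(k) = B(k−1)·f(k)/C(k) = k*(k + 2)*(k + 6)*(k**2 + 10*k + 29)/(20*(3*k + 8)); s_k = R·t_k = k*(k**2 + 10*k + 29)/(5*(k**3 + 10*k**2 + 29*k + 20)).
Δs = 4*(3*k + 8)/(k**5 + 18*k**4 + 121*k**3 + 372*k**2 + 508*k + 240), as required.
Evaluate s at k=7 and k=1: 259/1320 and 2/15; difference 83/1320.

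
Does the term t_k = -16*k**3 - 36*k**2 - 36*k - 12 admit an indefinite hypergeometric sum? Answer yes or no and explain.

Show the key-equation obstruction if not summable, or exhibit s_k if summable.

Yes. s_k = 4*k**2*(-k**2 - k - 1).

The ratio is (4*k**3 + 21*k**2 + 39*k + 25)/(4*k**3 + 9*k**2 + 9*k + 3).
A = 1, B = 1, C = k**3 + 9*k**2/4 + 9*k/4 + 3/4.
f must satisfy (1)·f(k+1) − (1)·f(k) = k**3 + 9*k**2/4 + 9*k/4 + 3/4.
Degrees (0,0,3) ⇒ d ≤ 4.
Match coefficients ⇒ f(k) = k**2*(k**2 + k + 1)/4.
Then R = B(k−1)f/C = k**2*(k**2 + k + 1)/(4*k**3 + 9*k**2 + 9*k + 3), so s_k = R(k)·t_k = 4*k**2*(-k**2 - k - 1).
Verify: -16*k**3 - 36*k**2 - 36*k - 12 matches t_k.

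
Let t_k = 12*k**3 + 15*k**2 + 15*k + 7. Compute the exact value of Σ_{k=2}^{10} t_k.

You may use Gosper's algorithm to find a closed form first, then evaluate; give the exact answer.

Σ = 42921

r(k) = (12*k**3 + 51*k**2 + 81*k + 49)/(12*k**3 + 15*k**2 + 15*k + 7) after simplifying.
Take A(k)=1, B(k)=1, C(k)=k**3 + 5*k**2/4 + 5*k/4 + 7/12.
Solve (1)·f(k+1) − (1)·f(k) = k**3 + 5*k**2/4 + 5*k/4 + 7/12.
deg f ≤ 4 (via 0,0,3).
Coefficient equations give f(k) = k*(3*k**3 - k**2 + 3*k + 2)/12.
Then R = B(k−1)f/C = k*(3*k**3 - k**2 + 3*k + 2)/(12*k**3 + 15*k**2 + 15*k + 7), so s_k = R(k)·t_k = k*(3*k**3 - k**2 + 3*k + 2).
Δs = 12*k**3 + 15*k**2 + 15*k + 7, as required.
Sum = s_(11) − s_(2); s_(11) = 42977, s_(2) = 56 ⇒ 42921.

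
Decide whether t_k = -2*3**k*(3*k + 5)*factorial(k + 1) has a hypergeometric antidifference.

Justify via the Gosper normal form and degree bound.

Compute t_(k+1)/t_k: get 3*(k + 2)*(3*k + 8)/(3*k + 5).
So A=3*k + 6 and B=1, with C=k + 5/3.
Need (3*k + 6)·f(k+1) − (1)·f(k) = k + 5/3.
deg f ≤ 0 (via 1,0,1).
Solve for f: f(k) = 1/3 (degree 0 ≤ 0).
Get s_k = R·t_k = -2*3**k*factorial(k + 1) with R(k) = B(k−1)f(k)/C(k) = 1/(3*k + 5).
s_(k+1) − s_k = -2*3**k*(3*k + 5)*factorial(k + 1) = t_k.

Yes. s_k = -2*3**k*factorial(k + 1).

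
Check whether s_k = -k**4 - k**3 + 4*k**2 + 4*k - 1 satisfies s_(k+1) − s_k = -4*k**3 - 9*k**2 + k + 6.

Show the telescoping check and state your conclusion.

s_(k+1) = -k**4 - 5*k**3 - 5*k**2 + 5*k + 5
s_(k+1) − s_k = -4*k**3 - 9*k**2 + k + 6
(s_(k+1) − s_k) − t_k = 0

Valid — Δs_k = t_k.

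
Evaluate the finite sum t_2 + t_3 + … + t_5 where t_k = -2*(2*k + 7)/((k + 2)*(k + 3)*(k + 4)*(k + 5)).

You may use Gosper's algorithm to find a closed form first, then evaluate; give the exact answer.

Σ = -7/120

t_(k+1)/t_k = (k + 2)*(2*k + 9)/((k + 6)*(2*k + 7)).
Gosper form: A/B · C(k+1)/C(k) with A=k + 2, B=k + 6, C=k + 7/2.
Set up (k + 2)·f(k+1) − (k + 5)·f(k) − (k + 7/2) = 0.
d = 3 from the (1,1,1) case.
Solving with deg f ≤ 3: f(k) = k*(k + 3)*(k + 6)/16.
So s_k = (B(k−1)f/C)·t_k = (k*(k + 3)*(k + 5)*(k + 6)/(8*(2*k + 7)))·t_k = k*(-k - 6)/(4*(k**2 + 6*k + 8)).
Verify: 2*(-2*k - 7)/(k**4 + 14*k**3 + 71*k**2 + 154*k + 120) matches t_k.
Telescoping: Σ = s_(6) − s_(2) = -9/40 − (-1/6) = -7/120.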